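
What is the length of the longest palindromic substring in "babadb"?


Input: "babadb"
Checking substrings for palindromes:
  [0:3] "bab" (len 3) => palindrome
  [1:4] "aba" (len 3) => palindrome
Longest palindromic substring: "bab" with length 3

3


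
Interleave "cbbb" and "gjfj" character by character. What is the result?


Interleaving "cbbb" and "gjfj":
  Position 0: 'c' from first, 'g' from second => "cg"
  Position 1: 'b' from first, 'j' from second => "bj"
  Position 2: 'b' from first, 'f' from second => "bf"
  Position 3: 'b' from first, 'j' from second => "bj"
Result: cgbjbfbj

cgbjbfbj


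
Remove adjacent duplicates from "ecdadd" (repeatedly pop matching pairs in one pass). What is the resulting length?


Input: ecdadd
Stack-based adjacent duplicate removal:
  Read 'e': push. Stack: e
  Read 'c': push. Stack: ec
  Read 'd': push. Stack: ecd
  Read 'a': push. Stack: ecda
  Read 'd': push. Stack: ecdad
  Read 'd': matches stack top 'd' => pop. Stack: ecda
Final stack: "ecda" (length 4)

4


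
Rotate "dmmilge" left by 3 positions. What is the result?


Input: "dmmilge", rotate left by 3
First 3 characters: "dmm"
Remaining characters: "ilge"
Concatenate remaining + first: "ilge" + "dmm" = "ilgedmm"

ilgedmm


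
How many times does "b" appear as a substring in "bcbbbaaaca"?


Searching for "b" in "bcbbbaaaca"
Scanning each position:
  Position 0: "b" => MATCH
  Position 1: "c" => no
  Position 2: "b" => MATCH
  Position 3: "b" => MATCH
  Position 4: "b" => MATCH
  Position 5: "a" => no
  Position 6: "a" => no
  Position 7: "a" => no
  Position 8: "c" => no
  Position 9: "a" => no
Total occurrences: 4

4


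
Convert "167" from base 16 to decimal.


Input: "167" in base 16
Positional expansion:
  Digit '1' (value 1) x 16^2 = 256
  Digit '6' (value 6) x 16^1 = 96
  Digit '7' (value 7) x 16^0 = 7
Sum = 359

359


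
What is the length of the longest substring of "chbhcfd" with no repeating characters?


Input: "chbhcfd"
Sliding window (track last position of each char):
  Position 0 ('c'): window [0,0] length 1 -- new best
  Position 1 ('h'): window [0,1] length 2 -- new best
  Position 2 ('b'): window [0,2] length 3 -- new best
  Position 3 ('h'): repeat (last at 1), move window start to 2
  Position 3 ('h'): window [2,3] length 2
  Position 4 ('c'): window [2,4] length 3
  Position 5 ('f'): window [2,5] length 4 -- new best
  Position 6 ('d'): window [2,6] length 5 -- new best
Longest substring with no repeats: "bhcfd" with length 5

5


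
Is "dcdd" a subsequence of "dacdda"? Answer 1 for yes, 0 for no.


Check if "dcdd" is a subsequence of "dacdda"
Greedy scan:
  Position 0 ('d'): matches sub[0] = 'd'
  Position 1 ('a'): no match needed
  Position 2 ('c'): matches sub[1] = 'c'
  Position 3 ('d'): matches sub[2] = 'd'
  Position 4 ('d'): matches sub[3] = 'd'
  Position 5 ('a'): no match needed
All 4 characters matched => is a subsequence

1


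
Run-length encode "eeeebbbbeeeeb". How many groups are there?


Input: eeeebbbbeeeeb
Scanning for consecutive runs:
  Group 1: 'e' x 4 (positions 0-3)
  Group 2: 'b' x 4 (positions 4-7)
  Group 3: 'e' x 4 (positions 8-11)
  Group 4: 'b' x 1 (positions 12-12)
Total groups: 4

4


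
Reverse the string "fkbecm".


Input: fkbecm
Reading characters right to left:
  Position 5: 'm'
  Position 4: 'c'
  Position 3: 'e'
  Position 2: 'b'
  Position 1: 'k'
  Position 0: 'f'
Reversed: mcebkf

mcebkf


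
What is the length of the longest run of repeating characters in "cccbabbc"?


Input: "cccbabbc"
Scanning for longest run:
  Position 1 ('c'): continues run of 'c', length=2
  Position 2 ('c'): continues run of 'c', length=3
  Position 3 ('b'): new char, reset run to 1
  Position 4 ('a'): new char, reset run to 1
  Position 5 ('b'): new char, reset run to 1
  Position 6 ('b'): continues run of 'b', length=2
  Position 7 ('c'): new char, reset run to 1
Longest run: 'c' with length 3

3


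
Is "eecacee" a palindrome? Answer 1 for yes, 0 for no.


Input: eecacee
Reversed: eecacee
  Compare pos 0 ('e') with pos 6 ('e'): match
  Compare pos 1 ('e') with pos 5 ('e'): match
  Compare pos 2 ('c') with pos 4 ('c'): match
Result: palindrome

1


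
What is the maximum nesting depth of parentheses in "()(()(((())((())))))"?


Input: "()(()(((())((())))))"
Tracking depth:
  Position 0 '(': depth becomes 1
  Position 1 ')': depth becomes 0
  Position 2 '(': depth becomes 1
  Position 3 '(': depth becomes 2
  Position 4 ')': depth becomes 1
  Position 5 '(': depth becomes 2
  Position 6 '(': depth becomes 3
  Position 7 '(': depth becomes 4
  Position 8 '(': depth becomes 5
  Position 9 ')': depth becomes 4
  Position 10 ')': depth becomes 3
  Position 11 '(': depth becomes 4
  Position 12 '(': depth becomes 5
  Position 13 '(': depth becomes 6
  Position 14 ')': depth becomes 5
  Position 15 ')': depth becomes 4
  Position 16 ')': depth becomes 3
  Position 17 ')': depth becomes 2
  Position 18 ')': depth becomes 1
  Position 19 ')': depth becomes 0
Maximum depth reached: 6

6


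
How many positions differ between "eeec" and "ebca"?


Comparing "eeec" and "ebca" position by position:
  Position 0: 'e' vs 'e' => same
  Position 1: 'e' vs 'b' => DIFFER
  Position 2: 'e' vs 'c' => DIFFER
  Position 3: 'c' vs 'a' => DIFFER
Positions that differ: 3

3


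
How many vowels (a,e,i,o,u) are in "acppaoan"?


Input: acppaoan
Checking each character:
  'a' at position 0: vowel (running total: 1)
  'c' at position 1: consonant
  'p' at position 2: consonant
  'p' at position 3: consonant
  'a' at position 4: vowel (running total: 2)
  'o' at position 5: vowel (running total: 3)
  'a' at position 6: vowel (running total: 4)
  'n' at position 7: consonant
Total vowels: 4

4


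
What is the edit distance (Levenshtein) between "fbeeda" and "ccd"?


Computing edit distance: "fbeeda" -> "ccd"
DP table:
           c    c    d
      0    1    2    3
  f   1    1    2    3
  b   2    2    2    3
  e   3    3    3    3
  e   4    4    4    4
  d   5    5    5    4
  a   6    6    6    5
Edit distance = dp[6][3] = 5

5


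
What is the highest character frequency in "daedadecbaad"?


Input: daedadecbaad
Character counts:
  'a': 4
  'b': 1
  'c': 1
  'd': 4
  'e': 2
Maximum frequency: 4

4


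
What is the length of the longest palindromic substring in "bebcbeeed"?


Input: "bebcbeeed"
Checking substrings for palindromes:
  [1:6] "ebcbe" (len 5) => palindrome
  [0:3] "beb" (len 3) => palindrome
  [2:5] "bcb" (len 3) => palindrome
  [5:8] "eee" (len 3) => palindrome
  [5:7] "ee" (len 2) => palindrome
  [6:8] "ee" (len 2) => palindrome
Longest palindromic substring: "ebcbe" with length 5

5


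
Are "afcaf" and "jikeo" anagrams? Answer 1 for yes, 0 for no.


Strings: "afcaf", "jikeo"
Sorted first:  aacff
Sorted second: eijko
Differ at position 0: 'a' vs 'e' => not anagrams

0


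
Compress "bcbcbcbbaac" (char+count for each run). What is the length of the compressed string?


Input: bcbcbcbbaac
Runs:
  'b' x 1 => "b1"
  'c' x 1 => "c1"
  'b' x 1 => "b1"
  'c' x 1 => "c1"
  'b' x 1 => "b1"
  'c' x 1 => "c1"
  'b' x 2 => "b2"
  'a' x 2 => "a2"
  'c' x 1 => "c1"
Compressed: "b1c1b1c1b1c1b2a2c1"
Compressed length: 18

18


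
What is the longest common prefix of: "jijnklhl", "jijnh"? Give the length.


Words: jijnklhl, jijnh
  Position 0: all 'j' => match
  Position 1: all 'i' => match
  Position 2: all 'j' => match
  Position 3: all 'n' => match
  Position 4: ('k', 'h') => mismatch, stop
LCP = "jijn" (length 4)

4


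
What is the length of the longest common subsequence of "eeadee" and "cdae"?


LCS of "eeadee" and "cdae"
DP table:
           c    d    a    e
      0    0    0    0    0
  e   0    0    0    0    1
  e   0    0    0    0    1
  a   0    0    0    1    1
  d   0    0    1    1    1
  e   0    0    1    1    2
  e   0    0    1    1    2
LCS length = dp[6][4] = 2

2


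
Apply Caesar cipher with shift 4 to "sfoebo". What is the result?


Caesar cipher: shift "sfoebo" by 4
  's' (pos 18) + 4 = pos 22 = 'w'
  'f' (pos 5) + 4 = pos 9 = 'j'
  'o' (pos 14) + 4 = pos 18 = 's'
  'e' (pos 4) + 4 = pos 8 = 'i'
  'b' (pos 1) + 4 = pos 5 = 'f'
  'o' (pos 14) + 4 = pos 18 = 's'
Result: wjsifs

wjsifs


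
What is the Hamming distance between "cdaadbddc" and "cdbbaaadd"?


Comparing "cdaadbddc" and "cdbbaaadd" position by position:
  Position 0: 'c' vs 'c' => same
  Position 1: 'd' vs 'd' => same
  Position 2: 'a' vs 'b' => differ
  Position 3: 'a' vs 'b' => differ
  Position 4: 'd' vs 'a' => differ
  Position 5: 'b' vs 'a' => differ
  Position 6: 'd' vs 'a' => differ
  Position 7: 'd' vs 'd' => same
  Position 8: 'c' vs 'd' => differ
Total differences (Hamming distance): 6

6


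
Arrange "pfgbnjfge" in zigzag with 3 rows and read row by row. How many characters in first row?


Zigzag "pfgbnjfge" into 3 rows:
Placing characters:
  'p' => row 0
  'f' => row 1
  'g' => row 2
  'b' => row 1
  'n' => row 0
  'j' => row 1
  'f' => row 2
  'g' => row 1
  'e' => row 0
Rows:
  Row 0: "pne"
  Row 1: "fbjg"
  Row 2: "gf"
First row length: 3

3


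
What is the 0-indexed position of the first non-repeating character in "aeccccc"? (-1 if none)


Input: aeccccc
Character frequencies:
  'a': 1
  'c': 5
  'e': 1
Scanning left to right for freq == 1:
  Position 0 ('a'): unique! => answer = 0

0


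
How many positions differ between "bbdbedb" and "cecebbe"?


Comparing "bbdbedb" and "cecebbe" position by position:
  Position 0: 'b' vs 'c' => DIFFER
  Position 1: 'b' vs 'e' => DIFFER
  Position 2: 'd' vs 'c' => DIFFER
  Position 3: 'b' vs 'e' => DIFFER
  Position 4: 'e' vs 'b' => DIFFER
  Position 5: 'd' vs 'b' => DIFFER
  Position 6: 'b' vs 'e' => DIFFER
Positions that differ: 7

7


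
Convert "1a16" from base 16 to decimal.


Input: "1a16" in base 16
Positional expansion:
  Digit '1' (value 1) x 16^3 = 4096
  Digit 'a' (value 10) x 16^2 = 2560
  Digit '1' (value 1) x 16^1 = 16
  Digit '6' (value 6) x 16^0 = 6
Sum = 6678

6678


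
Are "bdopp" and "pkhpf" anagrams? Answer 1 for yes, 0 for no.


Strings: "bdopp", "pkhpf"
Sorted first:  bdopp
Sorted second: fhkpp
Differ at position 0: 'b' vs 'f' => not anagrams

0


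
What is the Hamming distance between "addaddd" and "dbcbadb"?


Comparing "addaddd" and "dbcbadb" position by position:
  Position 0: 'a' vs 'd' => differ
  Position 1: 'd' vs 'b' => differ
  Position 2: 'd' vs 'c' => differ
  Position 3: 'a' vs 'b' => differ
  Position 4: 'd' vs 'a' => differ
  Position 5: 'd' vs 'd' => same
  Position 6: 'd' vs 'b' => differ
Total differences (Hamming distance): 6

6


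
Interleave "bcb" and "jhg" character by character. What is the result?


Interleaving "bcb" and "jhg":
  Position 0: 'b' from first, 'j' from second => "bj"
  Position 1: 'c' from first, 'h' from second => "ch"
  Position 2: 'b' from first, 'g' from second => "bg"
Result: bjchbg

bjchbg


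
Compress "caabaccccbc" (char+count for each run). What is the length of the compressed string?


Input: caabaccccbc
Runs:
  'c' x 1 => "c1"
  'a' x 2 => "a2"
  'b' x 1 => "b1"
  'a' x 1 => "a1"
  'c' x 4 => "c4"
  'b' x 1 => "b1"
  'c' x 1 => "c1"
Compressed: "c1a2b1a1c4b1c1"
Compressed length: 14

14


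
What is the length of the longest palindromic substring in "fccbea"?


Input: "fccbea"
Checking substrings for palindromes:
  [1:3] "cc" (len 2) => palindrome
Longest palindromic substring: "cc" with length 2

2


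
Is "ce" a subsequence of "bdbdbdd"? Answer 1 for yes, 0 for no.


Check if "ce" is a subsequence of "bdbdbdd"
Greedy scan:
  Position 0 ('b'): no match needed
  Position 1 ('d'): no match needed
  Position 2 ('b'): no match needed
  Position 3 ('d'): no match needed
  Position 4 ('b'): no match needed
  Position 5 ('d'): no match needed
  Position 6 ('d'): no match needed
Only matched 0/2 characters => not a subsequence

0


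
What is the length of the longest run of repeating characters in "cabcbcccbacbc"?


Input: "cabcbcccbacbc"
Scanning for longest run:
  Position 1 ('a'): new char, reset run to 1
  Position 2 ('b'): new char, reset run to 1
  Position 3 ('c'): new char, reset run to 1
  Position 4 ('b'): new char, reset run to 1
  Position 5 ('c'): new char, reset run to 1
  Position 6 ('c'): continues run of 'c', length=2
  Position 7 ('c'): continues run of 'c', length=3
  Position 8 ('b'): new char, reset run to 1
  Position 9 ('a'): new char, reset run to 1
  Position 10 ('c'): new char, reset run to 1
  Position 11 ('b'): new char, reset run to 1
  Position 12 ('c'): new char, reset run to 1
Longest run: 'c' with length 3

3


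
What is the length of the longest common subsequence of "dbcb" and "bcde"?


LCS of "dbcb" and "bcde"
DP table:
           b    c    d    e
      0    0    0    0    0
  d   0    0    0    1    1
  b   0    1    1    1    1
  c   0    1    2    2    2
  b   0    1    2    2    2
LCS length = dp[4][4] = 2

2


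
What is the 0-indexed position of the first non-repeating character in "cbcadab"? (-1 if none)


Input: cbcadab
Character frequencies:
  'a': 2
  'b': 2
  'c': 2
  'd': 1
Scanning left to right for freq == 1:
  Position 0 ('c'): freq=2, skip
  Position 1 ('b'): freq=2, skip
  Position 2 ('c'): freq=2, skip
  Position 3 ('a'): freq=2, skip
  Position 4 ('d'): unique! => answer = 4

4


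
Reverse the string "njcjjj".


Input: njcjjj
Reading characters right to left:
  Position 5: 'j'
  Position 4: 'j'
  Position 3: 'j'
  Position 2: 'c'
  Position 1: 'j'
  Position 0: 'n'
Reversed: jjjcjn

jjjcjn


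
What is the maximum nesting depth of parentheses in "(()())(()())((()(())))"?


Input: "(()())(()())((()(())))"
Tracking depth:
  Position 0 '(': depth becomes 1
  Position 1 '(': depth becomes 2
  Position 2 ')': depth becomes 1
  Position 3 '(': depth becomes 2
  Position 4 ')': depth becomes 1
  Position 5 ')': depth becomes 0
  Position 6 '(': depth becomes 1
  Position 7 '(': depth becomes 2
  Position 8 ')': depth becomes 1
  Position 9 '(': depth becomes 2
  Position 10 ')': depth becomes 1
  Position 11 ')': depth becomes 0
  Position 12 '(': depth becomes 1
  Position 13 '(': depth becomes 2
  Position 14 '(': depth becomes 3
  Position 15 ')': depth becomes 2
  Position 16 '(': depth becomes 3
  Position 17 '(': depth becomes 4
  Position 18 ')': depth becomes 3
  Position 19 ')': depth becomes 2
  Position 20 ')': depth becomes 1
  Position 21 ')': depth becomes 0
Maximum depth reached: 4

4


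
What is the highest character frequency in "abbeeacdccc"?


Input: abbeeacdccc
Character counts:
  'a': 2
  'b': 2
  'c': 4
  'd': 1
  'e': 2
Maximum frequency: 4

4


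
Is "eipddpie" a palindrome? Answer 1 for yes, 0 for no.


Input: eipddpie
Reversed: eipddpie
  Compare pos 0 ('e') with pos 7 ('e'): match
  Compare pos 1 ('i') with pos 6 ('i'): match
  Compare pos 2 ('p') with pos 5 ('p'): match
  Compare pos 3 ('d') with pos 4 ('d'): match
Result: palindrome

1


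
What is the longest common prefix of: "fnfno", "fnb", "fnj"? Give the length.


Words: fnfno, fnb, fnj
  Position 0: all 'f' => match
  Position 1: all 'n' => match
  Position 2: ('f', 'b', 'j') => mismatch, stop
LCP = "fn" (length 2)

2


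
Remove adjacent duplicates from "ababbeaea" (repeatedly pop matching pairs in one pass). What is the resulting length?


Input: ababbeaea
Stack-based adjacent duplicate removal:
  Read 'a': push. Stack: a
  Read 'b': push. Stack: ab
  Read 'a': push. Stack: aba
  Read 'b': push. Stack: abab
  Read 'b': matches stack top 'b' => pop. Stack: aba
  Read 'e': push. Stack: abae
  Read 'a': push. Stack: abaea
  Read 'e': push. Stack: abaeae
  Read 'a': push. Stack: abaeaea
Final stack: "abaeaea" (length 7)

7


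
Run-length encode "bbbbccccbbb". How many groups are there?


Input: bbbbccccbbb
Scanning for consecutive runs:
  Group 1: 'b' x 4 (positions 0-3)
  Group 2: 'c' x 4 (positions 4-7)
  Group 3: 'b' x 3 (positions 8-10)
Total groups: 3

3


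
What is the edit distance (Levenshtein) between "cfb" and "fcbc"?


Computing edit distance: "cfb" -> "fcbc"
DP table:
           f    c    b    c
      0    1    2    3    4
  c   1    1    1    2    3
  f   2    1    2    2    3
  b   3    2    2    2    3
Edit distance = dp[3][4] = 3

3


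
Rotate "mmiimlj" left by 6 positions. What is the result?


Input: "mmiimlj", rotate left by 6
First 6 characters: "mmiiml"
Remaining characters: "j"
Concatenate remaining + first: "j" + "mmiiml" = "jmmiiml"

jmmiiml


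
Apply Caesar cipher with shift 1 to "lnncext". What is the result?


Caesar cipher: shift "lnncext" by 1
  'l' (pos 11) + 1 = pos 12 = 'm'
  'n' (pos 13) + 1 = pos 14 = 'o'
  'n' (pos 13) + 1 = pos 14 = 'o'
  'c' (pos 2) + 1 = pos 3 = 'd'
  'e' (pos 4) + 1 = pos 5 = 'f'
  'x' (pos 23) + 1 = pos 24 = 'y'
  't' (pos 19) + 1 = pos 20 = 'u'
Result: moodfyu

moodfyu


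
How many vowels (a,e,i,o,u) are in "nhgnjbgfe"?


Input: nhgnjbgfe
Checking each character:
  'n' at position 0: consonant
  'h' at position 1: consonant
  'g' at position 2: consonant
  'n' at position 3: consonant
  'j' at position 4: consonant
  'b' at position 5: consonant
  'g' at position 6: consonant
  'f' at position 7: consonant
  'e' at position 8: vowel (running total: 1)
Total vowels: 1

1


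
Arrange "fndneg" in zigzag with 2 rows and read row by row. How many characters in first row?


Zigzag "fndneg" into 2 rows:
Placing characters:
  'f' => row 0
  'n' => row 1
  'd' => row 0
  'n' => row 1
  'e' => row 0
  'g' => row 1
Rows:
  Row 0: "fde"
  Row 1: "nng"
First row length: 3

3


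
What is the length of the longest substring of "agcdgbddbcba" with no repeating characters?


Input: "agcdgbddbcba"
Sliding window (track last position of each char):
  Position 0 ('a'): window [0,0] length 1 -- new best
  Position 1 ('g'): window [0,1] length 2 -- new best
  Position 2 ('c'): window [0,2] length 3 -- new best
  Position 3 ('d'): window [0,3] length 4 -- new best
  Position 4 ('g'): repeat (last at 1), move window start to 2
  Position 4 ('g'): window [2,4] length 3
  Position 5 ('b'): window [2,5] length 4
  Position 6 ('d'): repeat (last at 3), move window start to 4
  Position 6 ('d'): window [4,6] length 3
  Position 7 ('d'): repeat (last at 6), move window start to 7
  Position 7 ('d'): window [7,7] length 1
  Position 8 ('b'): window [7,8] length 2
  Position 9 ('c'): window [7,9] length 3
  Position 10 ('b'): repeat (last at 8), move window start to 9
  Position 10 ('b'): window [9,10] length 2
  Position 11 ('a'): window [9,11] length 3
Longest substring with no repeats: "agcd" with length 4

4


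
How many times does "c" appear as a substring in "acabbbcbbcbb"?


Searching for "c" in "acabbbcbbcbb"
Scanning each position:
  Position 0: "a" => no
  Position 1: "c" => MATCH
  Position 2: "a" => no
  Position 3: "b" => no
  Position 4: "b" => no
  Position 5: "b" => no
  Position 6: "c" => MATCH
  Position 7: "b" => no
  Position 8: "b" => no
  Position 9: "c" => MATCH
  Position 10: "b" => no
  Position 11: "b" => no
Total occurrences: 3

3


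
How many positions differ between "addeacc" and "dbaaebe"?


Comparing "addeacc" and "dbaaebe" position by position:
  Position 0: 'a' vs 'd' => DIFFER
  Position 1: 'd' vs 'b' => DIFFER
  Position 2: 'd' vs 'a' => DIFFER
  Position 3: 'e' vs 'a' => DIFFER
  Position 4: 'a' vs 'e' => DIFFER
  Position 5: 'c' vs 'b' => DIFFER
  Position 6: 'c' vs 'e' => DIFFER
Positions that differ: 7

7


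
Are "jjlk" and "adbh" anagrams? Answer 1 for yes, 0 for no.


Strings: "jjlk", "adbh"
Sorted first:  jjkl
Sorted second: abdh
Differ at position 0: 'j' vs 'a' => not anagrams

0


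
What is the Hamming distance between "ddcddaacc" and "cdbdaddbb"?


Comparing "ddcddaacc" and "cdbdaddbb" position by position:
  Position 0: 'd' vs 'c' => differ
  Position 1: 'd' vs 'd' => same
  Position 2: 'c' vs 'b' => differ
  Position 3: 'd' vs 'd' => same
  Position 4: 'd' vs 'a' => differ
  Position 5: 'a' vs 'd' => differ
  Position 6: 'a' vs 'd' => differ
  Position 7: 'c' vs 'b' => differ
  Position 8: 'c' vs 'b' => differ
Total differences (Hamming distance): 7

7


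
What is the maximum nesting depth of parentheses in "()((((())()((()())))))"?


Input: "()((((())()((()())))))"
Tracking depth:
  Position 0 '(': depth becomes 1
  Position 1 ')': depth becomes 0
  Position 2 '(': depth becomes 1
  Position 3 '(': depth becomes 2
  Position 4 '(': depth becomes 3
  Position 5 '(': depth becomes 4
  Position 6 '(': depth becomes 5
  Position 7 ')': depth becomes 4
  Position 8 ')': depth becomes 3
  Position 9 '(': depth becomes 4
  Position 10 ')': depth becomes 3
  Position 11 '(': depth becomes 4
  Position 12 '(': depth becomes 5
  Position 13 '(': depth becomes 6
  Position 14 ')': depth becomes 5
  Position 15 '(': depth becomes 6
  Position 16 ')': depth becomes 5
  Position 17 ')': depth becomes 4
  Position 18 ')': depth becomes 3
  Position 19 ')': depth becomes 2
  Position 20 ')': depth becomes 1
  Position 21 ')': depth becomes 0
Maximum depth reached: 6

6


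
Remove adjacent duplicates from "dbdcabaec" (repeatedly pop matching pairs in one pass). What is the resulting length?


Input: dbdcabaec
Stack-based adjacent duplicate removal:
  Read 'd': push. Stack: d
  Read 'b': push. Stack: db
  Read 'd': push. Stack: dbd
  Read 'c': push. Stack: dbdc
  Read 'a': push. Stack: dbdca
  Read 'b': push. Stack: dbdcab
  Read 'a': push. Stack: dbdcaba
  Read 'e': push. Stack: dbdcabae
  Read 'c': push. Stack: dbdcabaec
Final stack: "dbdcabaec" (length 9)

9


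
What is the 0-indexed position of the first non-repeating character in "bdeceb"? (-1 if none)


Input: bdeceb
Character frequencies:
  'b': 2
  'c': 1
  'd': 1
  'e': 2
Scanning left to right for freq == 1:
  Position 0 ('b'): freq=2, skip
  Position 1 ('d'): unique! => answer = 1

1


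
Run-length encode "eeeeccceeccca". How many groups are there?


Input: eeeeccceeccca
Scanning for consecutive runs:
  Group 1: 'e' x 4 (positions 0-3)
  Group 2: 'c' x 3 (positions 4-6)
  Group 3: 'e' x 2 (positions 7-8)
  Group 4: 'c' x 3 (positions 9-11)
  Group 5: 'a' x 1 (positions 12-12)
Total groups: 5

5


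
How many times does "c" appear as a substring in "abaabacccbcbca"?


Searching for "c" in "abaabacccbcbca"
Scanning each position:
  Position 0: "a" => no
  Position 1: "b" => no
  Position 2: "a" => no
  Position 3: "a" => no
  Position 4: "b" => no
  Position 5: "a" => no
  Position 6: "c" => MATCH
  Position 7: "c" => MATCH
  Position 8: "c" => MATCH
  Position 9: "b" => no
  Position 10: "c" => MATCH
  Position 11: "b" => no
  Position 12: "c" => MATCH
  Position 13: "a" => no
Total occurrences: 5

5


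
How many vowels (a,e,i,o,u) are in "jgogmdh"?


Input: jgogmdh
Checking each character:
  'j' at position 0: consonant
  'g' at position 1: consonant
  'o' at position 2: vowel (running total: 1)
  'g' at position 3: consonant
  'm' at position 4: consonant
  'd' at position 5: consonant
  'h' at position 6: consonant
Total vowels: 1

1


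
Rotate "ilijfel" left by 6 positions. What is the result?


Input: "ilijfel", rotate left by 6
First 6 characters: "ilijfe"
Remaining characters: "l"
Concatenate remaining + first: "l" + "ilijfe" = "lilijfe"

lilijfe


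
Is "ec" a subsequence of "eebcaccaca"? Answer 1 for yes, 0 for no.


Check if "ec" is a subsequence of "eebcaccaca"
Greedy scan:
  Position 0 ('e'): matches sub[0] = 'e'
  Position 1 ('e'): no match needed
  Position 2 ('b'): no match needed
  Position 3 ('c'): matches sub[1] = 'c'
  Position 4 ('a'): no match needed
  Position 5 ('c'): no match needed
  Position 6 ('c'): no match needed
  Position 7 ('a'): no match needed
  Position 8 ('c'): no match needed
  Position 9 ('a'): no match needed
All 2 characters matched => is a subsequence

1


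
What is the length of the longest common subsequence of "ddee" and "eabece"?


LCS of "ddee" and "eabece"
DP table:
           e    a    b    e    c    e
      0    0    0    0    0    0    0
  d   0    0    0    0    0    0    0
  d   0    0    0    0    0    0    0
  e   0    1    1    1    1    1    1
  e   0    1    1    1    2    2    2
LCS length = dp[4][6] = 2

2


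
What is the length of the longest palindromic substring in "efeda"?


Input: "efeda"
Checking substrings for palindromes:
  [0:3] "efe" (len 3) => palindrome
Longest palindromic substring: "efe" with length 3

3


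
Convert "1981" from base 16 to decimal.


Input: "1981" in base 16
Positional expansion:
  Digit '1' (value 1) x 16^3 = 4096
  Digit '9' (value 9) x 16^2 = 2304
  Digit '8' (value 8) x 16^1 = 128
  Digit '1' (value 1) x 16^0 = 1
Sum = 6529

6529


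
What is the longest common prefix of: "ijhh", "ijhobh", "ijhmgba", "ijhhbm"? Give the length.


Words: ijhh, ijhobh, ijhmgba, ijhhbm
  Position 0: all 'i' => match
  Position 1: all 'j' => match
  Position 2: all 'h' => match
  Position 3: ('h', 'o', 'm', 'h') => mismatch, stop
LCP = "ijh" (length 3)

3


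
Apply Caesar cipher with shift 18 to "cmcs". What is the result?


Caesar cipher: shift "cmcs" by 18
  'c' (pos 2) + 18 = pos 20 = 'u'
  'm' (pos 12) + 18 = pos 4 = 'e'
  'c' (pos 2) + 18 = pos 20 = 'u'
  's' (pos 18) + 18 = pos 10 = 'k'
Result: ueuk

ueuk


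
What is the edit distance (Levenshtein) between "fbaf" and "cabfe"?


Computing edit distance: "fbaf" -> "cabfe"
DP table:
           c    a    b    f    e
      0    1    2    3    4    5
  f   1    1    2    3    3    4
  b   2    2    2    2    3    4
  a   3    3    2    3    3    4
  f   4    4    3    3    3    4
Edit distance = dp[4][5] = 4

4


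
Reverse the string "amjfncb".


Input: amjfncb
Reading characters right to left:
  Position 6: 'b'
  Position 5: 'c'
  Position 4: 'n'
  Position 3: 'f'
  Position 2: 'j'
  Position 1: 'm'
  Position 0: 'a'
Reversed: bcnfjma

bcnfjma


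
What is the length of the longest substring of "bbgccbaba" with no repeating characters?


Input: "bbgccbaba"
Sliding window (track last position of each char):
  Position 0 ('b'): window [0,0] length 1 -- new best
  Position 1 ('b'): repeat (last at 0), move window start to 1
  Position 1 ('b'): window [1,1] length 1
  Position 2 ('g'): window [1,2] length 2 -- new best
  Position 3 ('c'): window [1,3] length 3 -- new best
  Position 4 ('c'): repeat (last at 3), move window start to 4
  Position 4 ('c'): window [4,4] length 1
  Position 5 ('b'): window [4,5] length 2
  Position 6 ('a'): window [4,6] length 3
  Position 7 ('b'): repeat (last at 5), move window start to 6
  Position 7 ('b'): window [6,7] length 2
  Position 8 ('a'): repeat (last at 6), move window start to 7
  Position 8 ('a'): window [7,8] length 2
Longest substring with no repeats: "bgc" with length 3

3


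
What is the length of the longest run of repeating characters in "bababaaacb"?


Input: "bababaaacb"
Scanning for longest run:
  Position 1 ('a'): new char, reset run to 1
  Position 2 ('b'): new char, reset run to 1
  Position 3 ('a'): new char, reset run to 1
  Position 4 ('b'): new char, reset run to 1
  Position 5 ('a'): new char, reset run to 1
  Position 6 ('a'): continues run of 'a', length=2
  Position 7 ('a'): continues run of 'a', length=3
  Position 8 ('c'): new char, reset run to 1
  Position 9 ('b'): new char, reset run to 1
Longest run: 'a' with length 3

3


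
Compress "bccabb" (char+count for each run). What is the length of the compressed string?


Input: bccabb
Runs:
  'b' x 1 => "b1"
  'c' x 2 => "c2"
  'a' x 1 => "a1"
  'b' x 2 => "b2"
Compressed: "b1c2a1b2"
Compressed length: 8

8


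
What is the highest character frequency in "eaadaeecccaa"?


Input: eaadaeecccaa
Character counts:
  'a': 5
  'c': 3
  'd': 1
  'e': 3
Maximum frequency: 5

5


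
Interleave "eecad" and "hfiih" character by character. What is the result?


Interleaving "eecad" and "hfiih":
  Position 0: 'e' from first, 'h' from second => "eh"
  Position 1: 'e' from first, 'f' from second => "ef"
  Position 2: 'c' from first, 'i' from second => "ci"
  Position 3: 'a' from first, 'i' from second => "ai"
  Position 4: 'd' from first, 'h' from second => "dh"
Result: ehefciaidh

ehefciaidh


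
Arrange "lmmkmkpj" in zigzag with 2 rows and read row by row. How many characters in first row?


Zigzag "lmmkmkpj" into 2 rows:
Placing characters:
  'l' => row 0
  'm' => row 1
  'm' => row 0
  'k' => row 1
  'm' => row 0
  'k' => row 1
  'p' => row 0
  'j' => row 1
Rows:
  Row 0: "lmmp"
  Row 1: "mkkj"
First row length: 4

4


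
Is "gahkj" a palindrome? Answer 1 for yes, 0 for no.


Input: gahkj
Reversed: jkhag
  Compare pos 0 ('g') with pos 4 ('j'): MISMATCH
  Compare pos 1 ('a') with pos 3 ('k'): MISMATCH
Result: not a palindrome

0


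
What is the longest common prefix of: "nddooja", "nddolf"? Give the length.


Words: nddooja, nddolf
  Position 0: all 'n' => match
  Position 1: all 'd' => match
  Position 2: all 'd' => match
  Position 3: all 'o' => match
  Position 4: ('o', 'l') => mismatch, stop
LCP = "nddo" (length 4)

4


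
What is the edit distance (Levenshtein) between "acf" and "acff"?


Computing edit distance: "acf" -> "acff"
DP table:
           a    c    f    f
      0    1    2    3    4
  a   1    0    1    2    3
  c   2    1    0    1    2
  f   3    2    1    0    1
Edit distance = dp[3][4] = 1

1


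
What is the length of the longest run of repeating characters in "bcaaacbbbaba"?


Input: "bcaaacbbbaba"
Scanning for longest run:
  Position 1 ('c'): new char, reset run to 1
  Position 2 ('a'): new char, reset run to 1
  Position 3 ('a'): continues run of 'a', length=2
  Position 4 ('a'): continues run of 'a', length=3
  Position 5 ('c'): new char, reset run to 1
  Position 6 ('b'): new char, reset run to 1
  Position 7 ('b'): continues run of 'b', length=2
  Position 8 ('b'): continues run of 'b', length=3
  Position 9 ('a'): new char, reset run to 1
  Position 10 ('b'): new char, reset run to 1
  Position 11 ('a'): new char, reset run to 1
Longest run: 'a' with length 3

3


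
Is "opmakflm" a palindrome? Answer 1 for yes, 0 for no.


Input: opmakflm
Reversed: mlfkampo
  Compare pos 0 ('o') with pos 7 ('m'): MISMATCH
  Compare pos 1 ('p') with pos 6 ('l'): MISMATCH
  Compare pos 2 ('m') with pos 5 ('f'): MISMATCH
  Compare pos 3 ('a') with pos 4 ('k'): MISMATCH
Result: not a palindrome

0


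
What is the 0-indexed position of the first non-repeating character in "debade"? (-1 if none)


Input: debade
Character frequencies:
  'a': 1
  'b': 1
  'd': 2
  'e': 2
Scanning left to right for freq == 1:
  Position 0 ('d'): freq=2, skip
  Position 1 ('e'): freq=2, skip
  Position 2 ('b'): unique! => answer = 2

2


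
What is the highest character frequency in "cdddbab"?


Input: cdddbab
Character counts:
  'a': 1
  'b': 2
  'c': 1
  'd': 3
Maximum frequency: 3

3


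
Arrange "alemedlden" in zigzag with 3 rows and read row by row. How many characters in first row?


Zigzag "alemedlden" into 3 rows:
Placing characters:
  'a' => row 0
  'l' => row 1
  'e' => row 2
  'm' => row 1
  'e' => row 0
  'd' => row 1
  'l' => row 2
  'd' => row 1
  'e' => row 0
  'n' => row 1
Rows:
  Row 0: "aee"
  Row 1: "lmddn"
  Row 2: "el"
First row length: 3

3


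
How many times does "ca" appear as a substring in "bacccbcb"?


Searching for "ca" in "bacccbcb"
Scanning each position:
  Position 0: "ba" => no
  Position 1: "ac" => no
  Position 2: "cc" => no
  Position 3: "cc" => no
  Position 4: "cb" => no
  Position 5: "bc" => no
  Position 6: "cb" => no
Total occurrences: 0

0


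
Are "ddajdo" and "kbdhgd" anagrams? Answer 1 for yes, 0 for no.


Strings: "ddajdo", "kbdhgd"
Sorted first:  adddjo
Sorted second: bddghk
Differ at position 0: 'a' vs 'b' => not anagrams

0


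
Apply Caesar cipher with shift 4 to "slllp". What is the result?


Caesar cipher: shift "slllp" by 4
  's' (pos 18) + 4 = pos 22 = 'w'
  'l' (pos 11) + 4 = pos 15 = 'p'
  'l' (pos 11) + 4 = pos 15 = 'p'
  'l' (pos 11) + 4 = pos 15 = 'p'
  'p' (pos 15) + 4 = pos 19 = 't'
Result: wpppt

wpppt


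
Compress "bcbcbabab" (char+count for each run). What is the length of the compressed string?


Input: bcbcbabab
Runs:
  'b' x 1 => "b1"
  'c' x 1 => "c1"
  'b' x 1 => "b1"
  'c' x 1 => "c1"
  'b' x 1 => "b1"
  'a' x 1 => "a1"
  'b' x 1 => "b1"
  'a' x 1 => "a1"
  'b' x 1 => "b1"
Compressed: "b1c1b1c1b1a1b1a1b1"
Compressed length: 18

18


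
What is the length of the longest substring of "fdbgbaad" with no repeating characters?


Input: "fdbgbaad"
Sliding window (track last position of each char):
  Position 0 ('f'): window [0,0] length 1 -- new best
  Position 1 ('d'): window [0,1] length 2 -- new best
  Position 2 ('b'): window [0,2] length 3 -- new best
  Position 3 ('g'): window [0,3] length 4 -- new best
  Position 4 ('b'): repeat (last at 2), move window start to 3
  Position 4 ('b'): window [3,4] length 2
  Position 5 ('a'): window [3,5] length 3
  Position 6 ('a'): repeat (last at 5), move window start to 6
  Position 6 ('a'): window [6,6] length 1
  Position 7 ('d'): window [6,7] length 2
Longest substring with no repeats: "fdbg" with length 4

4


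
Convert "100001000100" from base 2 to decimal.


Input: "100001000100" in base 2
Positional expansion:
  Digit '1' (value 1) x 2^11 = 2048
  Digit '0' (value 0) x 2^10 = 0
  Digit '0' (value 0) x 2^9 = 0
  Digit '0' (value 0) x 2^8 = 0
  Digit '0' (value 0) x 2^7 = 0
  Digit '1' (value 1) x 2^6 = 64
  Digit '0' (value 0) x 2^5 = 0
  Digit '0' (value 0) x 2^4 = 0
  Digit '0' (value 0) x 2^3 = 0
  Digit '1' (value 1) x 2^2 = 4
  Digit '0' (value 0) x 2^1 = 0
  Digit '0' (value 0) x 2^0 = 0
Sum = 2116

2116


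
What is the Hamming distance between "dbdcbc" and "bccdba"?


Comparing "dbdcbc" and "bccdba" position by position:
  Position 0: 'd' vs 'b' => differ
  Position 1: 'b' vs 'c' => differ
  Position 2: 'd' vs 'c' => differ
  Position 3: 'c' vs 'd' => differ
  Position 4: 'b' vs 'b' => same
  Position 5: 'c' vs 'a' => differ
Total differences (Hamming distance): 5

5


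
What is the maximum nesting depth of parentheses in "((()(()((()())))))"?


Input: "((()(()((()())))))"
Tracking depth:
  Position 0 '(': depth becomes 1
  Position 1 '(': depth becomes 2
  Position 2 '(': depth becomes 3
  Position 3 ')': depth becomes 2
  Position 4 '(': depth becomes 3
  Position 5 '(': depth becomes 4
  Position 6 ')': depth becomes 3
  Position 7 '(': depth becomes 4
  Position 8 '(': depth becomes 5
  Position 9 '(': depth becomes 6
  Position 10 ')': depth becomes 5
  Position 11 '(': depth becomes 6
  Position 12 ')': depth becomes 5
  Position 13 ')': depth becomes 4
  Position 14 ')': depth becomes 3
  Position 15 ')': depth becomes 2
  Position 16 ')': depth becomes 1
  Position 17 ')': depth becomes 0
Maximum depth reached: 6

6


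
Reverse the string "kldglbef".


Input: kldglbef
Reading characters right to left:
  Position 7: 'f'
  Position 6: 'e'
  Position 5: 'b'
  Position 4: 'l'
  Position 3: 'g'
  Position 2: 'd'
  Position 1: 'l'
  Position 0: 'k'
Reversed: feblgdlk

feblgdlk


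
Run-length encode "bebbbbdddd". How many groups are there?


Input: bebbbbdddd
Scanning for consecutive runs:
  Group 1: 'b' x 1 (positions 0-0)
  Group 2: 'e' x 1 (positions 1-1)
  Group 3: 'b' x 4 (positions 2-5)
  Group 4: 'd' x 4 (positions 6-9)
Total groups: 4

4


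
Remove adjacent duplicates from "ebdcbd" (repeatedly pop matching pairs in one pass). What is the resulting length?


Input: ebdcbd
Stack-based adjacent duplicate removal:
  Read 'e': push. Stack: e
  Read 'b': push. Stack: eb
  Read 'd': push. Stack: ebd
  Read 'c': push. Stack: ebdc
  Read 'b': push. Stack: ebdcb
  Read 'd': push. Stack: ebdcbd
Final stack: "ebdcbd" (length 6)

6


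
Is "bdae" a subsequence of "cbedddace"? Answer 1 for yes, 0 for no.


Check if "bdae" is a subsequence of "cbedddace"
Greedy scan:
  Position 0 ('c'): no match needed
  Position 1 ('b'): matches sub[0] = 'b'
  Position 2 ('e'): no match needed
  Position 3 ('d'): matches sub[1] = 'd'
  Position 4 ('d'): no match needed
  Position 5 ('d'): no match needed
  Position 6 ('a'): matches sub[2] = 'a'
  Position 7 ('c'): no match needed
  Position 8 ('e'): matches sub[3] = 'e'
All 4 characters matched => is a subsequence

1


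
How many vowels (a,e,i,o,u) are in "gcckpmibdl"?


Input: gcckpmibdl
Checking each character:
  'g' at position 0: consonant
  'c' at position 1: consonant
  'c' at position 2: consonant
  'k' at position 3: consonant
  'p' at position 4: consonant
  'm' at position 5: consonant
  'i' at position 6: vowel (running total: 1)
  'b' at position 7: consonant
  'd' at position 8: consonant
  'l' at position 9: consonant
Total vowels: 1

1


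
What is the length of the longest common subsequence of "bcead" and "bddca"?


LCS of "bcead" and "bddca"
DP table:
           b    d    d    c    a
      0    0    0    0    0    0
  b   0    1    1    1    1    1
  c   0    1    1    1    2    2
  e   0    1    1    1    2    2
  a   0    1    1    1    2    3
  d   0    1    2    2    2    3
LCS length = dp[5][5] = 3

3


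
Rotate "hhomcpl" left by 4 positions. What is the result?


Input: "hhomcpl", rotate left by 4
First 4 characters: "hhom"
Remaining characters: "cpl"
Concatenate remaining + first: "cpl" + "hhom" = "cplhhom"

cplhhom


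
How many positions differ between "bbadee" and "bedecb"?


Comparing "bbadee" and "bedecb" position by position:
  Position 0: 'b' vs 'b' => same
  Position 1: 'b' vs 'e' => DIFFER
  Position 2: 'a' vs 'd' => DIFFER
  Position 3: 'd' vs 'e' => DIFFER
  Position 4: 'e' vs 'c' => DIFFER
  Position 5: 'e' vs 'b' => DIFFER
Positions that differ: 5

5


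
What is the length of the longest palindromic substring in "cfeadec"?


Input: "cfeadec"
Checking substrings for palindromes:
  No multi-char palindromic substrings found
Longest palindromic substring: "c" with length 1

1


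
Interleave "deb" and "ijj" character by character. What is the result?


Interleaving "deb" and "ijj":
  Position 0: 'd' from first, 'i' from second => "di"
  Position 1: 'e' from first, 'j' from second => "ej"
  Position 2: 'b' from first, 'j' from second => "bj"
Result: diejbj

diejbj


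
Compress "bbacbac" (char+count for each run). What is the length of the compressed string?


Input: bbacbac
Runs:
  'b' x 2 => "b2"
  'a' x 1 => "a1"
  'c' x 1 => "c1"
  'b' x 1 => "b1"
  'a' x 1 => "a1"
  'c' x 1 => "c1"
Compressed: "b2a1c1b1a1c1"
Compressed length: 12

12


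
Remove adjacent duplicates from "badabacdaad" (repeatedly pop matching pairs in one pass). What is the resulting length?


Input: badabacdaad
Stack-based adjacent duplicate removal:
  Read 'b': push. Stack: b
  Read 'a': push. Stack: ba
  Read 'd': push. Stack: bad
  Read 'a': push. Stack: bada
  Read 'b': push. Stack: badab
  Read 'a': push. Stack: badaba
  Read 'c': push. Stack: badabac
  Read 'd': push. Stack: badabacd
  Read 'a': push. Stack: badabacda
  Read 'a': matches stack top 'a' => pop. Stack: badabacd
  Read 'd': matches stack top 'd' => pop. Stack: badabac
Final stack: "badabac" (length 7)

7


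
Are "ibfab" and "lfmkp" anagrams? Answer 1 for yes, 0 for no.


Strings: "ibfab", "lfmkp"
Sorted first:  abbfi
Sorted second: fklmp
Differ at position 0: 'a' vs 'f' => not anagrams

0


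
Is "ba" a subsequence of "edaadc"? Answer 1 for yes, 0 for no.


Check if "ba" is a subsequence of "edaadc"
Greedy scan:
  Position 0 ('e'): no match needed
  Position 1 ('d'): no match needed
  Position 2 ('a'): no match needed
  Position 3 ('a'): no match needed
  Position 4 ('d'): no match needed
  Position 5 ('c'): no match needed
Only matched 0/2 characters => not a subsequence

0


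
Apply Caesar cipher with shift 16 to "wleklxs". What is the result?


Caesar cipher: shift "wleklxs" by 16
  'w' (pos 22) + 16 = pos 12 = 'm'
  'l' (pos 11) + 16 = pos 1 = 'b'
  'e' (pos 4) + 16 = pos 20 = 'u'
  'k' (pos 10) + 16 = pos 0 = 'a'
  'l' (pos 11) + 16 = pos 1 = 'b'
  'x' (pos 23) + 16 = pos 13 = 'n'
  's' (pos 18) + 16 = pos 8 = 'i'
Result: mbuabni

mbuabni
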